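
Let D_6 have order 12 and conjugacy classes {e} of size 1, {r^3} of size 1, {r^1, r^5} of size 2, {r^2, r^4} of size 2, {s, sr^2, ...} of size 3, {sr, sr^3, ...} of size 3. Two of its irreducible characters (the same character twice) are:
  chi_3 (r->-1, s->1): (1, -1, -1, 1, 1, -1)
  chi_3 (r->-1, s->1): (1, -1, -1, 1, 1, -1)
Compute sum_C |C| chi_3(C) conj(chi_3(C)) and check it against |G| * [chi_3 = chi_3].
Sum = 12 = |G| = 12; so <chi_3, chi_3> = 1 (norm-1 confirms irreducibility).

Details: Compute term by term over conjugacy classes (|C| * chi_3(C) * conj(chi_3(C))):
  1*(1)*conj(1) + 1*(-1)*conj(-1) + 2*(-1)*conj(-1) + 2*(1)*conj(1) + 3*(1)*conj(1) + 3*(-1)*conj(-1)
  = (1) + (1) + (2) + (2) + (3) + (3)
  = 12.
Dividing by |G| = 12 gives 12/12 = 1, matching the row-orthogonality relation <chi_3, chi_3> = [chi_3 = chi_3].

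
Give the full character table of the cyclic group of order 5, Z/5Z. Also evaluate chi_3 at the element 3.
Character table of Z/5Z (irreps indexed chi_0,...,chi_4 with chi_k(m) = zeta_5^(k*m), zeta_5 = exp(2*pi*i/5)):
  irrep \ class  {0} (size 1)  {1} (size 1)    {2} (size 1)    {3} (size 1)    {4} (size 1)  
  chi_0          1             1               1               1               1             
  chi_1          1             exp(2*I*pi/5)   exp(4*I*pi/5)   exp(-4*I*pi/5)  exp(-2*I*pi/5)
  chi_2          1             exp(4*I*pi/5)   exp(-2*I*pi/5)  exp(2*I*pi/5)   exp(-4*I*pi/5)
  chi_3          1             exp(-4*I*pi/5)  exp(2*I*pi/5)   exp(-2*I*pi/5)  exp(4*I*pi/5) 
  chi_4          1             exp(-2*I*pi/5)  exp(-4*I*pi/5)  exp(4*I*pi/5)   exp(2*I*pi/5) 

Spot check: chi_3(3) = zeta_5^(3*3) = zeta_5^9 = exp(-2*I*pi/5).

Working: Z/5Z is abelian, so all 5 irreducible complex representations are 1-dimensional. They are given by chi_k(m) = zeta_5^(k*m) for k = 0,...,4. Row orthogonality: sum_m chi_k(m) conj(chi_l(m)) = 5 * [k = l].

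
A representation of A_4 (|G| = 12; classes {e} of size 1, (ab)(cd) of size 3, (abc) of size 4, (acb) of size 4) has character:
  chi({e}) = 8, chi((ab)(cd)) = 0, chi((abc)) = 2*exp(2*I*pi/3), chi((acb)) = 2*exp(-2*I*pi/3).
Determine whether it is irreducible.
Not irreducible (reducible): <chi, chi> = 8 > 1.

Justification: <chi, chi> = (1/|G|) sum_C |C| * |chi(C)|^2 = (1/12)[1*|8|^2 + 3*|0|^2 + 4*|2*exp(2*I*pi/3)|^2 + 4*|2*exp(-2*I*pi/3)|^2]
  = (1/12)[(64) + (0) + (16) + (16)] = 96/12 = 8.
(Exp terms are combined using exp(i*s)*conj(exp(i*t)) = exp(i*(s-t)), and sums of them are collapsed using the identity that for every m > 1 the m distinct m-th roots of unity sum to 0, e.g. 1 + exp(2*I*pi/3) + exp(-2*I*pi/3) = 0.)
A character is irreducible iff <chi, chi> = 1, so this representation is reducible.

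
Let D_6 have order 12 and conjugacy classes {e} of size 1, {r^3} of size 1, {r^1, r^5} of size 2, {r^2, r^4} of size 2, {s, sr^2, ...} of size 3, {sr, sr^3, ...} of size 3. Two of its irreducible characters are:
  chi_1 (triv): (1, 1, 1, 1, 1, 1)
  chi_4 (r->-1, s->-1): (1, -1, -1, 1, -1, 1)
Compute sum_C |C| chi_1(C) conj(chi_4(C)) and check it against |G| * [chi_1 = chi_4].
Sum = 0; so <chi_1, chi_4> = 0 (distinct irreducibles are orthogonal).

Proof sketch: Compute term by term over conjugacy classes (|C| * chi_1(C) * conj(chi_4(C))):
  1*(1)*conj(1) + 1*(1)*conj(-1) + 2*(1)*conj(-1) + 2*(1)*conj(1) + 3*(1)*conj(-1) + 3*(1)*conj(1)
  = (1) + (-1) + (-2) + (2) + (-3) + (3)
  = 0.
Dividing by |G| = 12 gives 0/12 = 0, matching the row-orthogonality relation <chi_1, chi_4> = [chi_1 = chi_4].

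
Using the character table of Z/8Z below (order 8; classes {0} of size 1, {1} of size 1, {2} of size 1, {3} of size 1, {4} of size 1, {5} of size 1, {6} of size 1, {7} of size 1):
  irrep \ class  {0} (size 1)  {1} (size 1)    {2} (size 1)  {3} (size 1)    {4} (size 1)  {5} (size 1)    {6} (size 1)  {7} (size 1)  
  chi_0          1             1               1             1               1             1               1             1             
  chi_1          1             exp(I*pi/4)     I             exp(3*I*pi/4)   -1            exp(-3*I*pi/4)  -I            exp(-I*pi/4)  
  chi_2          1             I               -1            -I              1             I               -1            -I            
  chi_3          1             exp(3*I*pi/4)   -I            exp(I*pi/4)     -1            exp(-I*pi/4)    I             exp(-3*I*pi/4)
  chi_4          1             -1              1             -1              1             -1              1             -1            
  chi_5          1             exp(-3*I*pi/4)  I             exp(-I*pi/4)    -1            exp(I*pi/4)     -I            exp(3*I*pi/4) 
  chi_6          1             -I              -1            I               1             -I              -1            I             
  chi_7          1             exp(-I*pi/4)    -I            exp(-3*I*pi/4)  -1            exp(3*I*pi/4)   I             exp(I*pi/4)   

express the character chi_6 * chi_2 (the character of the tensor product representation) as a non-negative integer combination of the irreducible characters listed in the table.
chi_6 tensor chi_2 = chi_0 (all other irreducibles have multiplicity 0).

Reasoning: The character of a tensor product is the pointwise product (chi_6 * chi_2)(C) = chi_6(C) * chi_2(C):
  {0}: (1)*(1), {1}: (-I)*(I), {2}: (-1)*(-1), {3}: (I)*(-I), {4}: (1)*(1), {5}: (-I)*(I), {6}: (-1)*(-1), {7}: (I)*(-I)
so (chi_6 * chi_2) takes values
  {0} -> 1, {1} -> 1, {2} -> 1, {3} -> 1, {4} -> 1, {5} -> 1, {6} -> 1, {7} -> 1.
Now take the inner product of this character with each irreducible chi from the table, <chi_6*chi_2, chi> = (1/8) sum_C |C| (chi_6*chi_2)(C) conj(chi(C)):
  <chi_6*chi_2, chi_0> = (1/8)[1*(1)*conj(1) + 1*(1)*conj(1) + 1*(1)*conj(1) + 1*(1)*conj(1) + 1*(1)*conj(1) + 1*(1)*conj(1) + 1*(1)*conj(1) + 1*(1)*conj(1)]
      = (1/8)[(1) + (1) + (1) + (1) + (1) + (1) + (1) + (1)] = 8/8 = 1
  <chi_6*chi_2, chi_1> = (1/8)[1*(1)*conj(1) + 1*(1)*conj(exp(I*pi/4)) + 1*(1)*conj(I) + 1*(1)*conj(exp(3*I*pi/4)) + 1*(1)*conj(-1) + 1*(1)*conj(exp(-3*I*pi/4)) + 1*(1)*conj(-I) + 1*(1)*conj(exp(-I*pi/4))]
      = (1/8)[(1) + (exp(-I*pi/4)) + (-I) + (exp(-3*I*pi/4)) + (-1) + (exp(3*I*pi/4)) + (I) + (exp(I*pi/4))] = 0/8 = 0
  <chi_6*chi_2, chi_2> = (1/8)[1*(1)*conj(1) + 1*(1)*conj(I) + 1*(1)*conj(-1) + 1*(1)*conj(-I) + 1*(1)*conj(1) + 1*(1)*conj(I) + 1*(1)*conj(-1) + 1*(1)*conj(-I)]
      = (1/8)[(1) + (-I) + (-1) + (I) + (1) + (-I) + (-1) + (I)] = 0/8 = 0
  <chi_6*chi_2, chi_3> = (1/8)[1*(1)*conj(1) + 1*(1)*conj(exp(3*I*pi/4)) + 1*(1)*conj(-I) + 1*(1)*conj(exp(I*pi/4)) + 1*(1)*conj(-1) + 1*(1)*conj(exp(-I*pi/4)) + 1*(1)*conj(I) + 1*(1)*conj(exp(-3*I*pi/4))]
      = (1/8)[(1) + (exp(-3*I*pi/4)) + (I) + (exp(-I*pi/4)) + (-1) + (exp(I*pi/4)) + (-I) + (exp(3*I*pi/4))] = 0/8 = 0
  <chi_6*chi_2, chi_4> = (1/8)[1*(1)*conj(1) + 1*(1)*conj(-1) + 1*(1)*conj(1) + 1*(1)*conj(-1) + 1*(1)*conj(1) + 1*(1)*conj(-1) + 1*(1)*conj(1) + 1*(1)*conj(-1)]
      = (1/8)[(1) + (-1) + (1) + (-1) + (1) + (-1) + (1) + (-1)] = 0/8 = 0
  <chi_6*chi_2, chi_5> = (1/8)[1*(1)*conj(1) + 1*(1)*conj(exp(-3*I*pi/4)) + 1*(1)*conj(I) + 1*(1)*conj(exp(-I*pi/4)) + 1*(1)*conj(-1) + 1*(1)*conj(exp(I*pi/4)) + 1*(1)*conj(-I) + 1*(1)*conj(exp(3*I*pi/4))]
      = (1/8)[(1) + (exp(3*I*pi/4)) + (-I) + (exp(I*pi/4)) + (-1) + (exp(-I*pi/4)) + (I) + (exp(-3*I*pi/4))] = 0/8 = 0
  <chi_6*chi_2, chi_6> = (1/8)[1*(1)*conj(1) + 1*(1)*conj(-I) + 1*(1)*conj(-1) + 1*(1)*conj(I) + 1*(1)*conj(1) + 1*(1)*conj(-I) + 1*(1)*conj(-1) + 1*(1)*conj(I)]
      = (1/8)[(1) + (I) + (-1) + (-I) + (1) + (I) + (-1) + (-I)] = 0/8 = 0
  <chi_6*chi_2, chi_7> = (1/8)[1*(1)*conj(1) + 1*(1)*conj(exp(-I*pi/4)) + 1*(1)*conj(-I) + 1*(1)*conj(exp(-3*I*pi/4)) + 1*(1)*conj(-1) + 1*(1)*conj(exp(3*I*pi/4)) + 1*(1)*conj(I) + 1*(1)*conj(exp(I*pi/4))]
      = (1/8)[(1) + (exp(I*pi/4)) + (I) + (exp(3*I*pi/4)) + (-1) + (exp(-3*I*pi/4)) + (-I) + (exp(-I*pi/4))] = 0/8 = 0
(Exp terms are combined using exp(i*s)*conj(exp(i*t)) = exp(i*(s-t)), and sums of them are collapsed using the identity that for every m > 1 the m distinct m-th roots of unity sum to 0, e.g. 1 + exp(2*I*pi/3) + exp(-2*I*pi/3) = 0.)
Hence the multiplicities are chi_0: 1. Dimension check: dim(chi_6)*dim(chi_2) = 1*1 = 1 and sum (mult * dim) = 1*1 = 1.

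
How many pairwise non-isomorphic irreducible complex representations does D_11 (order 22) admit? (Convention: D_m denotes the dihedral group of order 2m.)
7

Argument: The number of irreducible complex representations of a finite group equals its number of conjugacy classes. D_11 has 7 conjugacy classes ((n+3)/2 for n odd), so D_11 (order 22) has exactly 7 irreducible complex representations.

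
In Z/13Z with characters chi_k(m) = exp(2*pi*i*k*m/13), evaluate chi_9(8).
chi_9(8) = zeta_13^72 = exp(-12*I*pi/13)

Justification: chi_9(8) = zeta_13^(9*8) = zeta_13^72. Since zeta_13^13 = 1, this equals zeta_13^7 = exp(2*pi*i*7/13) = exp(-12*I*pi/13).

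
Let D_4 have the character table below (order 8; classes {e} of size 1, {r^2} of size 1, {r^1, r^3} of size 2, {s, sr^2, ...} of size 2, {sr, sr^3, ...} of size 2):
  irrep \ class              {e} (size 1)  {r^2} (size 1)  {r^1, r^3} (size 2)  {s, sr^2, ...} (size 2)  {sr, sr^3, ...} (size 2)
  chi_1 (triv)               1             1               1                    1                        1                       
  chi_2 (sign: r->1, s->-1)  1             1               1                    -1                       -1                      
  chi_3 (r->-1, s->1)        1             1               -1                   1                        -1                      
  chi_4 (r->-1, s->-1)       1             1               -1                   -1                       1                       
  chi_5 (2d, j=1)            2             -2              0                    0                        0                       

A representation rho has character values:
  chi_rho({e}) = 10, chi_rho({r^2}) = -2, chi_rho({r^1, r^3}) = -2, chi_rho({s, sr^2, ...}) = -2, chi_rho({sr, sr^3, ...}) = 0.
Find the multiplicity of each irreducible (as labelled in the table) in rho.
Multiplicities: chi_1: 0, chi_2: 1, chi_3: 1, chi_4: 2, chi_5: 3.

Use <chi_rho, chi> = (1/|G|) sum_C |C| * chi_rho(C) * conj(chi(C)) with |G| = 8 for each irreducible chi in the table:
  <chi_rho, chi_1> = (1/8)[1*(10)*conj(1) + 1*(-2)*conj(1) + 2*(-2)*conj(1) + 2*(-2)*conj(1) + 2*(0)*conj(1)]
      = (1/8)[(10) + (-2) + (-4) + (-4) + (0)] = 0/8 = 0
  <chi_rho, chi_2> = (1/8)[1*(10)*conj(1) + 1*(-2)*conj(1) + 2*(-2)*conj(1) + 2*(-2)*conj(-1) + 2*(0)*conj(-1)]
      = (1/8)[(10) + (-2) + (-4) + (4) + (0)] = 8/8 = 1
  <chi_rho, chi_3> = (1/8)[1*(10)*conj(1) + 1*(-2)*conj(1) + 2*(-2)*conj(-1) + 2*(-2)*conj(1) + 2*(0)*conj(-1)]
      = (1/8)[(10) + (-2) + (4) + (-4) + (0)] = 8/8 = 1
  <chi_rho, chi_4> = (1/8)[1*(10)*conj(1) + 1*(-2)*conj(1) + 2*(-2)*conj(-1) + 2*(-2)*conj(-1) + 2*(0)*conj(1)]
      = (1/8)[(10) + (-2) + (4) + (4) + (0)] = 16/8 = 2
  <chi_rho, chi_5> = (1/8)[1*(10)*conj(2) + 1*(-2)*conj(-2) + 2*(-2)*conj(0) + 2*(-2)*conj(0) + 2*(0)*conj(0)]
      = (1/8)[(20) + (4) + (0) + (0) + (0)] = 24/8 = 3
Dimension check: dim(rho) = sum (mult * dim) = 0*1 + 1*1 + 1*1 + 2*1 + 3*2 = 10 = chi_rho(e) = 10.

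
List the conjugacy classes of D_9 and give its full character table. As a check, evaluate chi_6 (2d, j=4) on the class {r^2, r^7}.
Conjugacy classes: {e} of size 1, {r^1, r^8} of size 2, {r^2, r^7} of size 2, {r^3, r^6} of size 2, {r^4, r^5} of size 2, {s, sr, ..., sr^8} of size 9.
Character table:
  irrep \ class              {e} (size 1)  {r^1, r^8} (size 2)  {r^2, r^7} (size 2)  {r^3, r^6} (size 2)  {r^4, r^5} (size 2)  {s, sr, ..., sr^8} (size 9)
  chi_1 (triv)               1             1                    1                    1                    1                    1                          
  chi_2 (sign: r->1, s->-1)  1             1                    1                    1                    1                    -1                         
  chi_3 (2d, j=1)            2             2*cos(2*pi/9)        2*cos(4*pi/9)        -1                   -2*cos(pi/9)         0                          
  chi_4 (2d, j=2)            2             2*cos(4*pi/9)        -2*cos(pi/9)         -1                   2*cos(2*pi/9)        0                          
  chi_5 (2d, j=3)            2             -1                   -1                   2                    -1                   0                          
  chi_6 (2d, j=4)            2             -2*cos(pi/9)         2*cos(2*pi/9)        -1                   2*cos(4*pi/9)        0                          

Spot check: chi_6 (2d, j=4) on {r^2, r^7} = 2*cos(2*pi/9).

Explanation: D_9 has order 2*9 = 18 with 6 conjugacy classes, hence 6 irreducibles. Sum of squared dims 1 + 1 + 4 + 4 + 4 + 4 = 18 = |G|. Linear characters come from the abelianisation; the 2-dimensional irreps have character r^k -> 2*cos(2*pi*j*k/9), reflections -> 0.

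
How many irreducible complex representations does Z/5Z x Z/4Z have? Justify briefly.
20

Proof sketch: The number of irreducible complex representations of a finite group equals its number of conjugacy classes. Z/5Z x Z/4Z is abelian of order 20, so every element is its own conjugacy class: 20 classes, so Z/5Z x Z/4Z (order 20) has exactly 20 irreducible complex representations.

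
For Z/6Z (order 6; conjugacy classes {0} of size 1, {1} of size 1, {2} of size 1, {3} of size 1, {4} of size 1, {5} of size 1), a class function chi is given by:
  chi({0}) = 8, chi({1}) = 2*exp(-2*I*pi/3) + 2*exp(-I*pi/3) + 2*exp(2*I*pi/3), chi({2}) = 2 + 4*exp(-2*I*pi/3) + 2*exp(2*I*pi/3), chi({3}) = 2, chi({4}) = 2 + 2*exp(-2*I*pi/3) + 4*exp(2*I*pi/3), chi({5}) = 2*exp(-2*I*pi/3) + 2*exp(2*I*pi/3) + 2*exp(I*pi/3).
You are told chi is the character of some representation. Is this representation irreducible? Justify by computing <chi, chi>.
Not irreducible (reducible): <chi, chi> = 14 > 1.

Derivation: <chi, chi> = (1/|G|) sum_C |C| * |chi(C)|^2 = (1/6)[1*|8|^2 + 1*|2*exp(-2*I*pi/3) + 2*exp(-I*pi/3) + 2*exp(2*I*pi/3)|^2 + 1*|2 + 4*exp(-2*I*pi/3) + 2*exp(2*I*pi/3)|^2 + 1*|2|^2 + 1*|2 + 2*exp(-2*I*pi/3) + 4*exp(2*I*pi/3)|^2 + 1*|2*exp(-2*I*pi/3) + 2*exp(2*I*pi/3) + 2*exp(I*pi/3)|^2]
  = (1/6)[(64) + (4) + (4) + (4) + (4) + (4)] = 84/6 = 14.
(Exp terms are combined using exp(i*s)*conj(exp(i*t)) = exp(i*(s-t)), and sums of them are collapsed using the identity that for every m > 1 the m distinct m-th roots of unity sum to 0, e.g. 1 + exp(2*I*pi/3) + exp(-2*I*pi/3) = 0.)
A character is irreducible iff <chi, chi> = 1, so this representation is reducible.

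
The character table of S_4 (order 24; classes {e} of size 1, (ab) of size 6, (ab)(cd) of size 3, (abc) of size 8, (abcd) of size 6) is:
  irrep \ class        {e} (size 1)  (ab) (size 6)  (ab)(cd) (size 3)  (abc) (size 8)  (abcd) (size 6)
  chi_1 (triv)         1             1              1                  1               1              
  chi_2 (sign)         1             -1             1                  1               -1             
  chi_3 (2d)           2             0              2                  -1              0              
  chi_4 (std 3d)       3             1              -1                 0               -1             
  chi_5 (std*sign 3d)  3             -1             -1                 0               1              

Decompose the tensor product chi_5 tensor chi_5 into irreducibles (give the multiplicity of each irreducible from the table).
chi_5 tensor chi_5 = chi_1 + chi_3 + chi_4 + chi_5 (all other irreducibles have multiplicity 0).

Solution. The character of a tensor product is the pointwise product (chi_5 * chi_5)(C) = chi_5(C) * chi_5(C):
  {e}: (3)*(3), (ab): (-1)*(-1), (ab)(cd): (-1)*(-1), (abc): (0)*(0), (abcd): (1)*(1)
so (chi_5 * chi_5) takes values
  {e} -> 9, (ab) -> 1, (ab)(cd) -> 1, (abc) -> 0, (abcd) -> 1.
Now take the inner product of this character with each irreducible chi from the table, <chi_5*chi_5, chi> = (1/24) sum_C |C| (chi_5*chi_5)(C) conj(chi(C)):
  <chi_5*chi_5, chi_1> = (1/24)[1*(9)*conj(1) + 6*(1)*conj(1) + 3*(1)*conj(1) + 8*(0)*conj(1) + 6*(1)*conj(1)]
      = (1/24)[(9) + (6) + (3) + (0) + (6)] = 24/24 = 1
  <chi_5*chi_5, chi_2> = (1/24)[1*(9)*conj(1) + 6*(1)*conj(-1) + 3*(1)*conj(1) + 8*(0)*conj(1) + 6*(1)*conj(-1)]
      = (1/24)[(9) + (-6) + (3) + (0) + (-6)] = 0/24 = 0
  <chi_5*chi_5, chi_3> = (1/24)[1*(9)*conj(2) + 6*(1)*conj(0) + 3*(1)*conj(2) + 8*(0)*conj(-1) + 6*(1)*conj(0)]
      = (1/24)[(18) + (0) + (6) + (0) + (0)] = 24/24 = 1
  <chi_5*chi_5, chi_4> = (1/24)[1*(9)*conj(3) + 6*(1)*conj(1) + 3*(1)*conj(-1) + 8*(0)*conj(0) + 6*(1)*conj(-1)]
      = (1/24)[(27) + (6) + (-3) + (0) + (-6)] = 24/24 = 1
  <chi_5*chi_5, chi_5> = (1/24)[1*(9)*conj(3) + 6*(1)*conj(-1) + 3*(1)*conj(-1) + 8*(0)*conj(0) + 6*(1)*conj(1)]
      = (1/24)[(27) + (-6) + (-3) + (0) + (6)] = 24/24 = 1
Hence the multiplicities are chi_1: 1, chi_3: 1, chi_4: 1, chi_5: 1. Dimension check: dim(chi_5)*dim(chi_5) = 3*3 = 9 and sum (mult * dim) = 1*1 + 1*2 + 1*3 + 1*3 = 9.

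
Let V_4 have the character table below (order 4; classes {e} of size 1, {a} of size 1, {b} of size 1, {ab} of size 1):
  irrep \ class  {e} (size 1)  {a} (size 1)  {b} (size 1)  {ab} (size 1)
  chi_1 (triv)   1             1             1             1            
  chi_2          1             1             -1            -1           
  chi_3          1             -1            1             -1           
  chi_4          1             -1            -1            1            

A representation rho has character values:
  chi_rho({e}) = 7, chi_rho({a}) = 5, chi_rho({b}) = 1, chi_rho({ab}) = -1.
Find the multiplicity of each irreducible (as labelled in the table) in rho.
Multiplicities: chi_1: 3, chi_2: 3, chi_3: 1, chi_4: 0.

Solution. Use <chi_rho, chi> = (1/|G|) sum_C |C| * chi_rho(C) * conj(chi(C)) with |G| = 4 for each irreducible chi in the table:
  <chi_rho, chi_1> = (1/4)[1*(7)*conj(1) + 1*(5)*conj(1) + 1*(1)*conj(1) + 1*(-1)*conj(1)]
      = (1/4)[(7) + (5) + (1) + (-1)] = 12/4 = 3
  <chi_rho, chi_2> = (1/4)[1*(7)*conj(1) + 1*(5)*conj(1) + 1*(1)*conj(-1) + 1*(-1)*conj(-1)]
      = (1/4)[(7) + (5) + (-1) + (1)] = 12/4 = 3
  <chi_rho, chi_3> = (1/4)[1*(7)*conj(1) + 1*(5)*conj(-1) + 1*(1)*conj(1) + 1*(-1)*conj(-1)]
      = (1/4)[(7) + (-5) + (1) + (1)] = 4/4 = 1
  <chi_rho, chi_4> = (1/4)[1*(7)*conj(1) + 1*(5)*conj(-1) + 1*(1)*conj(-1) + 1*(-1)*conj(1)]
      = (1/4)[(7) + (-5) + (-1) + (-1)] = 0/4 = 0
Dimension check: dim(rho) = sum (mult * dim) = 3*1 + 3*1 + 1*1 + 0*1 = 7 = chi_rho(e) = 7.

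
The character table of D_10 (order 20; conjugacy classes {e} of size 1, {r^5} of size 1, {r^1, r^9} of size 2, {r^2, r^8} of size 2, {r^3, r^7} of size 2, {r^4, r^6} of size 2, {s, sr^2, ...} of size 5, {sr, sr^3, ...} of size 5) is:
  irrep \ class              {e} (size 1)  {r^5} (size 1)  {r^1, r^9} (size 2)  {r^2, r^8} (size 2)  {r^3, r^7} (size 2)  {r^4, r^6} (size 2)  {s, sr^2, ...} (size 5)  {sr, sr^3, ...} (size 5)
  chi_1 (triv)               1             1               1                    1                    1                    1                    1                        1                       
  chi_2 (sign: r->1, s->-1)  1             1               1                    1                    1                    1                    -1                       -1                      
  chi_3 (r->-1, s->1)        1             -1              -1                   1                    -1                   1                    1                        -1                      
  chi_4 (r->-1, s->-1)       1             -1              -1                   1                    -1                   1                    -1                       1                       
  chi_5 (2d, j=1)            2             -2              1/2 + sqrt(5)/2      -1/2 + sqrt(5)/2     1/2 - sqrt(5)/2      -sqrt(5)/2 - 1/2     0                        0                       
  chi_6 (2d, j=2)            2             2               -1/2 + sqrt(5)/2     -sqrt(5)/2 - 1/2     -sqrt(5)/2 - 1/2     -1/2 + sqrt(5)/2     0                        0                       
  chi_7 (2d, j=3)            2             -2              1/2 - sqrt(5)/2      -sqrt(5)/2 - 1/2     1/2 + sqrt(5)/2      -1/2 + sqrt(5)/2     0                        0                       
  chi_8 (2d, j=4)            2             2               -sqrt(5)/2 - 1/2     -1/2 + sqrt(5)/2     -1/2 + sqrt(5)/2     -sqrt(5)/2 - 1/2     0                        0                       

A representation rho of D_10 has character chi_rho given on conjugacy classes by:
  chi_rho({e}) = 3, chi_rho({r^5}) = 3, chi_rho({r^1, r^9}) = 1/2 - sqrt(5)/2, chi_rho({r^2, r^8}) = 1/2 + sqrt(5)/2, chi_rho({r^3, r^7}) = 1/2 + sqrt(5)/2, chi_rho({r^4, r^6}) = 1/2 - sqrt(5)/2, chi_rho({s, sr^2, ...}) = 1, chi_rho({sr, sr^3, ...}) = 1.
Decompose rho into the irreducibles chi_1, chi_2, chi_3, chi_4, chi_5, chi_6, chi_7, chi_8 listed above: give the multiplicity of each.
Multiplicities: chi_1: 1, chi_2: 0, chi_3: 0, chi_4: 0, chi_5: 0, chi_6: 0, chi_7: 0, chi_8: 1.

Working: Use <chi_rho, chi> = (1/|G|) sum_C |C| * chi_rho(C) * conj(chi(C)) with |G| = 20 for each irreducible chi in the table:
  <chi_rho, chi_1> = (1/20)[1*(3)*conj(1) + 1*(3)*conj(1) + 2*(1/2 - sqrt(5)/2)*conj(1) + 2*(1/2 + sqrt(5)/2)*conj(1) + 2*(1/2 + sqrt(5)/2)*conj(1) + 2*(1/2 - sqrt(5)/2)*conj(1) + 5*(1)*conj(1) + 5*(1)*conj(1)]
      = (1/20)[(3) + (3) + (1 - sqrt(5)) + (1 + sqrt(5)) + (1 + sqrt(5)) + (1 - sqrt(5)) + (5) + (5)] = 20/20 = 1
  <chi_rho, chi_2> = (1/20)[1*(3)*conj(1) + 1*(3)*conj(1) + 2*(1/2 - sqrt(5)/2)*conj(1) + 2*(1/2 + sqrt(5)/2)*conj(1) + 2*(1/2 + sqrt(5)/2)*conj(1) + 2*(1/2 - sqrt(5)/2)*conj(1) + 5*(1)*conj(-1) + 5*(1)*conj(-1)]
      = (1/20)[(3) + (3) + (1 - sqrt(5)) + (1 + sqrt(5)) + (1 + sqrt(5)) + (1 - sqrt(5)) + (-5) + (-5)] = 0/20 = 0
  <chi_rho, chi_3> = (1/20)[1*(3)*conj(1) + 1*(3)*conj(-1) + 2*(1/2 - sqrt(5)/2)*conj(-1) + 2*(1/2 + sqrt(5)/2)*conj(1) + 2*(1/2 + sqrt(5)/2)*conj(-1) + 2*(1/2 - sqrt(5)/2)*conj(1) + 5*(1)*conj(1) + 5*(1)*conj(-1)]
      = (1/20)[(3) + (-3) + (-1 + sqrt(5)) + (1 + sqrt(5)) + (-sqrt(5) - 1) + (1 - sqrt(5)) + (5) + (-5)] = 0/20 = 0
  <chi_rho, chi_4> = (1/20)[1*(3)*conj(1) + 1*(3)*conj(-1) + 2*(1/2 - sqrt(5)/2)*conj(-1) + 2*(1/2 + sqrt(5)/2)*conj(1) + 2*(1/2 + sqrt(5)/2)*conj(-1) + 2*(1/2 - sqrt(5)/2)*conj(1) + 5*(1)*conj(-1) + 5*(1)*conj(1)]
      = (1/20)[(3) + (-3) + (-1 + sqrt(5)) + (1 + sqrt(5)) + (-sqrt(5) - 1) + (1 - sqrt(5)) + (-5) + (5)] = 0/20 = 0
  <chi_rho, chi_5> = (1/20)[1*(3)*conj(2) + 1*(3)*conj(-2) + 2*(1/2 - sqrt(5)/2)*conj(1/2 + sqrt(5)/2) + 2*(1/2 + sqrt(5)/2)*conj(-1/2 + sqrt(5)/2) + 2*(1/2 + sqrt(5)/2)*conj(1/2 - sqrt(5)/2) + 2*(1/2 - sqrt(5)/2)*conj(-sqrt(5)/2 - 1/2) + 5*(1)*conj(0) + 5*(1)*conj(0)]
      = (1/20)[(6) + (-6) + (-2) + (2) + (-2) + (2) + (0) + (0)] = 0/20 = 0
  <chi_rho, chi_6> = (1/20)[1*(3)*conj(2) + 1*(3)*conj(2) + 2*(1/2 - sqrt(5)/2)*conj(-1/2 + sqrt(5)/2) + 2*(1/2 + sqrt(5)/2)*conj(-sqrt(5)/2 - 1/2) + 2*(1/2 + sqrt(5)/2)*conj(-sqrt(5)/2 - 1/2) + 2*(1/2 - sqrt(5)/2)*conj(-1/2 + sqrt(5)/2) + 5*(1)*conj(0) + 5*(1)*conj(0)]
      = (1/20)[(6) + (6) + (-3 + sqrt(5)) + (-3 - sqrt(5)) + (-3 - sqrt(5)) + (-3 + sqrt(5)) + (0) + (0)] = 0/20 = 0
  <chi_rho, chi_7> = (1/20)[1*(3)*conj(2) + 1*(3)*conj(-2) + 2*(1/2 - sqrt(5)/2)*conj(1/2 - sqrt(5)/2) + 2*(1/2 + sqrt(5)/2)*conj(-sqrt(5)/2 - 1/2) + 2*(1/2 + sqrt(5)/2)*conj(1/2 + sqrt(5)/2) + 2*(1/2 - sqrt(5)/2)*conj(-1/2 + sqrt(5)/2) + 5*(1)*conj(0) + 5*(1)*conj(0)]
      = (1/20)[(6) + (-6) + (3 - sqrt(5)) + (-3 - sqrt(5)) + (sqrt(5) + 3) + (-3 + sqrt(5)) + (0) + (0)] = 0/20 = 0
  <chi_rho, chi_8> = (1/20)[1*(3)*conj(2) + 1*(3)*conj(2) + 2*(1/2 - sqrt(5)/2)*conj(-sqrt(5)/2 - 1/2) + 2*(1/2 + sqrt(5)/2)*conj(-1/2 + sqrt(5)/2) + 2*(1/2 + sqrt(5)/2)*conj(-1/2 + sqrt(5)/2) + 2*(1/2 - sqrt(5)/2)*conj(-sqrt(5)/2 - 1/2) + 5*(1)*conj(0) + 5*(1)*conj(0)]
      = (1/20)[(6) + (6) + (2) + (2) + (2) + (2) + (0) + (0)] = 20/20 = 1
Dimension check: dim(rho) = sum (mult * dim) = 1*1 + 0*1 + 0*1 + 0*1 + 0*2 + 0*2 + 0*2 + 1*2 = 3 = chi_rho(e) = 3.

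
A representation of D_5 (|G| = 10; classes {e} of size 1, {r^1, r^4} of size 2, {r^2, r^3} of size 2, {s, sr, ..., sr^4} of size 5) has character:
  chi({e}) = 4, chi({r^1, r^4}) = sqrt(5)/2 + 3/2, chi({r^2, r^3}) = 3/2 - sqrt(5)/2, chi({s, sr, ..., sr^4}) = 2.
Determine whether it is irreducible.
Not irreducible (reducible): <chi, chi> = 5 > 1.

Solution. <chi, chi> = (1/|G|) sum_C |C| * |chi(C)|^2 = (1/10)[1*|4|^2 + 2*|sqrt(5)/2 + 3/2|^2 + 2*|3/2 - sqrt(5)/2|^2 + 5*|2|^2]
  = (1/10)[(16) + (3*sqrt(5) + 7) + (7 - 3*sqrt(5)) + (20)] = 50/10 = 5.
A character is irreducible iff <chi, chi> = 1, so this representation is reducible.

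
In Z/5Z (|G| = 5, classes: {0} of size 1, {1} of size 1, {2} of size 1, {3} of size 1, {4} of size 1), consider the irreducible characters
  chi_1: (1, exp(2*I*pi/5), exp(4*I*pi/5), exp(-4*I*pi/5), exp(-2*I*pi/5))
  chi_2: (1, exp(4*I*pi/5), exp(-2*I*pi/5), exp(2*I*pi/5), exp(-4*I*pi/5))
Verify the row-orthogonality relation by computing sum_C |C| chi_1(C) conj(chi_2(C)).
Sum = 0; so <chi_1, chi_2> = 0 (distinct irreducibles are orthogonal).

Why: Compute term by term over conjugacy classes (|C| * chi_1(C) * conj(chi_2(C))):
  1*(1)*conj(1) + 1*(exp(2*I*pi/5))*conj(exp(4*I*pi/5)) + 1*(exp(4*I*pi/5))*conj(exp(-2*I*pi/5)) + 1*(exp(-4*I*pi/5))*conj(exp(2*I*pi/5)) + 1*(exp(-2*I*pi/5))*conj(exp(-4*I*pi/5))
  = (1) + (exp(-2*I*pi/5)) + (exp(-4*I*pi/5)) + (exp(4*I*pi/5)) + (exp(2*I*pi/5))
  = 0.
(Exp terms are combined using exp(i*s)*conj(exp(i*t)) = exp(i*(s-t)), and sums of them are collapsed using the identity that for every m > 1 the m distinct m-th roots of unity sum to 0, e.g. 1 + exp(2*I*pi/3) + exp(-2*I*pi/3) = 0.)
Dividing by |G| = 5 gives 0/5 = 0, matching the row-orthogonality relation <chi_1, chi_2> = [chi_1 = chi_2].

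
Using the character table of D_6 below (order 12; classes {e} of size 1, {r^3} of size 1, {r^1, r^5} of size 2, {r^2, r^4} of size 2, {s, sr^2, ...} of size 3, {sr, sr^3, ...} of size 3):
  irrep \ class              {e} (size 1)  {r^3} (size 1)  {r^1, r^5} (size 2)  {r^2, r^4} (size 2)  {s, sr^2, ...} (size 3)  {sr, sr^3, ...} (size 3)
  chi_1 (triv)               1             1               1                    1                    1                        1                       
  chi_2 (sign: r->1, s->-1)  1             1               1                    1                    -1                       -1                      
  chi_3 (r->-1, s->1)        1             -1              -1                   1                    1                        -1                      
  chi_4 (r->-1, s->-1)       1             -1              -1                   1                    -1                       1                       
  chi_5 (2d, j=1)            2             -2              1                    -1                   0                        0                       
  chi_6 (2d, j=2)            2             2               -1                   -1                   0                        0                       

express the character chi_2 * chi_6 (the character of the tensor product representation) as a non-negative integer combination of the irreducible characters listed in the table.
chi_2 tensor chi_6 = chi_6 (all other irreducibles have multiplicity 0).

Explanation: The character of a tensor product is the pointwise product (chi_2 * chi_6)(C) = chi_2(C) * chi_6(C):
  {e}: (1)*(2), {r^3}: (1)*(2), {r^1, r^5}: (1)*(-1), {r^2, r^4}: (1)*(-1), {s, sr^2, ...}: (-1)*(0), {sr, sr^3, ...}: (-1)*(0)
so (chi_2 * chi_6) takes values
  {e} -> 2, {r^3} -> 2, {r^1, r^5} -> -1, {r^2, r^4} -> -1, {s, sr^2, ...} -> 0, {sr, sr^3, ...} -> 0.
Now take the inner product of this character with each irreducible chi from the table, <chi_2*chi_6, chi> = (1/12) sum_C |C| (chi_2*chi_6)(C) conj(chi(C)):
  <chi_2*chi_6, chi_1> = (1/12)[1*(2)*conj(1) + 1*(2)*conj(1) + 2*(-1)*conj(1) + 2*(-1)*conj(1) + 3*(0)*conj(1) + 3*(0)*conj(1)]
      = (1/12)[(2) + (2) + (-2) + (-2) + (0) + (0)] = 0/12 = 0
  <chi_2*chi_6, chi_2> = (1/12)[1*(2)*conj(1) + 1*(2)*conj(1) + 2*(-1)*conj(1) + 2*(-1)*conj(1) + 3*(0)*conj(-1) + 3*(0)*conj(-1)]
      = (1/12)[(2) + (2) + (-2) + (-2) + (0) + (0)] = 0/12 = 0
  <chi_2*chi_6, chi_3> = (1/12)[1*(2)*conj(1) + 1*(2)*conj(-1) + 2*(-1)*conj(-1) + 2*(-1)*conj(1) + 3*(0)*conj(1) + 3*(0)*conj(-1)]
      = (1/12)[(2) + (-2) + (2) + (-2) + (0) + (0)] = 0/12 = 0
  <chi_2*chi_6, chi_4> = (1/12)[1*(2)*conj(1) + 1*(2)*conj(-1) + 2*(-1)*conj(-1) + 2*(-1)*conj(1) + 3*(0)*conj(-1) + 3*(0)*conj(1)]
      = (1/12)[(2) + (-2) + (2) + (-2) + (0) + (0)] = 0/12 = 0
  <chi_2*chi_6, chi_5> = (1/12)[1*(2)*conj(2) + 1*(2)*conj(-2) + 2*(-1)*conj(1) + 2*(-1)*conj(-1) + 3*(0)*conj(0) + 3*(0)*conj(0)]
      = (1/12)[(4) + (-4) + (-2) + (2) + (0) + (0)] = 0/12 = 0
  <chi_2*chi_6, chi_6> = (1/12)[1*(2)*conj(2) + 1*(2)*conj(2) + 2*(-1)*conj(-1) + 2*(-1)*conj(-1) + 3*(0)*conj(0) + 3*(0)*conj(0)]
      = (1/12)[(4) + (4) + (2) + (2) + (0) + (0)] = 12/12 = 1
Hence the multiplicities are chi_6: 1. Dimension check: dim(chi_2)*dim(chi_6) = 1*2 = 2 and sum (mult * dim) = 1*2 = 2.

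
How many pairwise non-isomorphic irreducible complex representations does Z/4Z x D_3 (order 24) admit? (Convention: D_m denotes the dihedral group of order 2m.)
12

Solution. The number of irreducible complex representations of a finite group equals its number of conjugacy classes. For a direct product, #classes(G x H) = #classes(G) * #classes(H). Z/4Z has 4 classes (abelian), D_3 has 3 classes, so 4 * 3 = 12, so Z/4Z x D_3 (order 24) has exactly 12 irreducible complex representations.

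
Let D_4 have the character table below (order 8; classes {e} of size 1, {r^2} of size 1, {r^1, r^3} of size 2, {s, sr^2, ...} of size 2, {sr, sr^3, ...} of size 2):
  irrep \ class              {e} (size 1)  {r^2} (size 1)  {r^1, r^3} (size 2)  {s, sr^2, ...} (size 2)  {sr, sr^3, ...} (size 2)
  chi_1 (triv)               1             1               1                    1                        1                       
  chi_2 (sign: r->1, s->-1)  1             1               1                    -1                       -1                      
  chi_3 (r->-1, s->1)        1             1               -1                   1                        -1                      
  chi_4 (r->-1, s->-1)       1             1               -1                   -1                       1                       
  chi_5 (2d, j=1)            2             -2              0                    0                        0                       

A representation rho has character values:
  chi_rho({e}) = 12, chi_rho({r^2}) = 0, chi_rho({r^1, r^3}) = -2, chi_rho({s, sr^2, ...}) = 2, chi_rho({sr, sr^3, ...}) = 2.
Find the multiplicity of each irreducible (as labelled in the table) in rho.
Multiplicities: chi_1: 2, chi_2: 0, chi_3: 2, chi_4: 2, chi_5: 3.

Explanation: Use <chi_rho, chi> = (1/|G|) sum_C |C| * chi_rho(C) * conj(chi(C)) with |G| = 8 for each irreducible chi in the table:
  <chi_rho, chi_1> = (1/8)[1*(12)*conj(1) + 1*(0)*conj(1) + 2*(-2)*conj(1) + 2*(2)*conj(1) + 2*(2)*conj(1)]
      = (1/8)[(12) + (0) + (-4) + (4) + (4)] = 16/8 = 2
  <chi_rho, chi_2> = (1/8)[1*(12)*conj(1) + 1*(0)*conj(1) + 2*(-2)*conj(1) + 2*(2)*conj(-1) + 2*(2)*conj(-1)]
      = (1/8)[(12) + (0) + (-4) + (-4) + (-4)] = 0/8 = 0
  <chi_rho, chi_3> = (1/8)[1*(12)*conj(1) + 1*(0)*conj(1) + 2*(-2)*conj(-1) + 2*(2)*conj(1) + 2*(2)*conj(-1)]
      = (1/8)[(12) + (0) + (4) + (4) + (-4)] = 16/8 = 2
  <chi_rho, chi_4> = (1/8)[1*(12)*conj(1) + 1*(0)*conj(1) + 2*(-2)*conj(-1) + 2*(2)*conj(-1) + 2*(2)*conj(1)]
      = (1/8)[(12) + (0) + (4) + (-4) + (4)] = 16/8 = 2
  <chi_rho, chi_5> = (1/8)[1*(12)*conj(2) + 1*(0)*conj(-2) + 2*(-2)*conj(0) + 2*(2)*conj(0) + 2*(2)*conj(0)]
      = (1/8)[(24) + (0) + (0) + (0) + (0)] = 24/8 = 3
Dimension check: dim(rho) = sum (mult * dim) = 2*1 + 0*1 + 2*1 + 2*1 + 3*2 = 12 = chi_rho(e) = 12.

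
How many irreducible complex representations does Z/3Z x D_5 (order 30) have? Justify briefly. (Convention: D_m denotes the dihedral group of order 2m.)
12

The number of irreducible complex representations of a finite group equals its number of conjugacy classes. For a direct product, #classes(G x H) = #classes(G) * #classes(H). Z/3Z has 3 classes (abelian), D_5 has 4 classes, so 3 * 4 = 12, so Z/3Z x D_5 (order 30) has exactly 12 irreducible complex representations.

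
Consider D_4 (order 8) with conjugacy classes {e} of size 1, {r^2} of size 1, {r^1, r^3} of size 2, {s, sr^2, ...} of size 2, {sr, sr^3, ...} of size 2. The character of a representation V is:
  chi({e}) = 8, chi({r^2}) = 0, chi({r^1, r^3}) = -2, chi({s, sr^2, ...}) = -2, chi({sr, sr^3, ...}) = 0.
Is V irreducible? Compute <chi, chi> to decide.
Not irreducible (reducible): <chi, chi> = 10 > 1.

Justification: <chi, chi> = (1/|G|) sum_C |C| * |chi(C)|^2 = (1/8)[1*|8|^2 + 1*|0|^2 + 2*|-2|^2 + 2*|-2|^2 + 2*|0|^2]
  = (1/8)[(64) + (0) + (8) + (8) + (0)] = 80/8 = 10.
A character is irreducible iff <chi, chi> = 1, so this representation is reducible.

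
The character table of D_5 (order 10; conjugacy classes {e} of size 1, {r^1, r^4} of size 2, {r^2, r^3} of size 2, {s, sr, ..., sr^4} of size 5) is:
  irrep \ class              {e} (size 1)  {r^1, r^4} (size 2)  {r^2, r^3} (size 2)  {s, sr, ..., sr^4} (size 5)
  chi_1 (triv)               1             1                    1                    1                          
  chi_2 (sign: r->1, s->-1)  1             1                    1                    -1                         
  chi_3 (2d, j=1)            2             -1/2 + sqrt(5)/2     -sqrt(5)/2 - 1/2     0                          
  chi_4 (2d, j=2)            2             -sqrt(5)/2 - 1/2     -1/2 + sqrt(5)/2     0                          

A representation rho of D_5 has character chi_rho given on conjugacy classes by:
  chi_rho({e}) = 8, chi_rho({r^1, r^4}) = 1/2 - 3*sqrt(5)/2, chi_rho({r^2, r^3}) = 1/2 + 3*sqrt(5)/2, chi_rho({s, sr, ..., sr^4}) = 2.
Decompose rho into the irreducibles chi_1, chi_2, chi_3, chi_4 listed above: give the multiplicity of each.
Multiplicities: chi_1: 2, chi_2: 0, chi_3: 0, chi_4: 3.

Use <chi_rho, chi> = (1/|G|) sum_C |C| * chi_rho(C) * conj(chi(C)) with |G| = 10 for each irreducible chi in the table:
  <chi_rho, chi_1> = (1/10)[1*(8)*conj(1) + 2*(1/2 - 3*sqrt(5)/2)*conj(1) + 2*(1/2 + 3*sqrt(5)/2)*conj(1) + 5*(2)*conj(1)]
      = (1/10)[(8) + (1 - 3*sqrt(5)) + (1 + 3*sqrt(5)) + (10)] = 20/10 = 2
  <chi_rho, chi_2> = (1/10)[1*(8)*conj(1) + 2*(1/2 - 3*sqrt(5)/2)*conj(1) + 2*(1/2 + 3*sqrt(5)/2)*conj(1) + 5*(2)*conj(-1)]
      = (1/10)[(8) + (1 - 3*sqrt(5)) + (1 + 3*sqrt(5)) + (-10)] = 0/10 = 0
  <chi_rho, chi_3> = (1/10)[1*(8)*conj(2) + 2*(1/2 - 3*sqrt(5)/2)*conj(-1/2 + sqrt(5)/2) + 2*(1/2 + 3*sqrt(5)/2)*conj(-sqrt(5)/2 - 1/2) + 5*(2)*conj(0)]
      = (1/10)[(16) + (-8 + 2*sqrt(5)) + (-8 - 2*sqrt(5)) + (0)] = 0/10 = 0
  <chi_rho, chi_4> = (1/10)[1*(8)*conj(2) + 2*(1/2 - 3*sqrt(5)/2)*conj(-sqrt(5)/2 - 1/2) + 2*(1/2 + 3*sqrt(5)/2)*conj(-1/2 + sqrt(5)/2) + 5*(2)*conj(0)]
      = (1/10)[(16) + (sqrt(5) + 7) + (7 - sqrt(5)) + (0)] = 30/10 = 3
Dimension check: dim(rho) = sum (mult * dim) = 2*1 + 0*1 + 0*2 + 3*2 = 8 = chi_rho(e) = 8.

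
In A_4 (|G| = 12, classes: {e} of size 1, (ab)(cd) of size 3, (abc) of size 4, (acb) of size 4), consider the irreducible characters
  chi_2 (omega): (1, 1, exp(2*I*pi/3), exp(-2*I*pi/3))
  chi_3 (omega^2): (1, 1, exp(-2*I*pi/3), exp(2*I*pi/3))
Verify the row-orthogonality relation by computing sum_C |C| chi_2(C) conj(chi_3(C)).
Sum = 0; so <chi_2, chi_3> = 0 (distinct irreducibles are orthogonal).

Argument: Compute term by term over conjugacy classes (|C| * chi_2(C) * conj(chi_3(C))):
  1*(1)*conj(1) + 3*(1)*conj(1) + 4*(exp(2*I*pi/3))*conj(exp(-2*I*pi/3)) + 4*(exp(-2*I*pi/3))*conj(exp(2*I*pi/3))
  = (1) + (3) + (4*exp(-2*I*pi/3)) + (4*exp(2*I*pi/3))
  = 0.
(Exp terms are combined using exp(i*s)*conj(exp(i*t)) = exp(i*(s-t)), and sums of them are collapsed using the identity that for every m > 1 the m distinct m-th roots of unity sum to 0, e.g. 1 + exp(2*I*pi/3) + exp(-2*I*pi/3) = 0.)
Dividing by |G| = 12 gives 0/12 = 0, matching the row-orthogonality relation <chi_2, chi_3> = [chi_2 = chi_3].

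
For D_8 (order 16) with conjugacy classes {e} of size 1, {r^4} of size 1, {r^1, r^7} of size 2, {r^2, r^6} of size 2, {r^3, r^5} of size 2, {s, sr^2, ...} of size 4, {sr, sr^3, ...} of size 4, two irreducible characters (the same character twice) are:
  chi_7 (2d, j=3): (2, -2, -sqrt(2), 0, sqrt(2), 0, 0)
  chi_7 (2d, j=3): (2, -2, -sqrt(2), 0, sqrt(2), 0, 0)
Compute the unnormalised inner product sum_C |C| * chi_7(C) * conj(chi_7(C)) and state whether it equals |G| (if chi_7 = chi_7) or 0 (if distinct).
Sum = 16 = |G| = 16; so <chi_7, chi_7> = 1 (norm-1 confirms irreducibility).

Working: Compute term by term over conjugacy classes (|C| * chi_7(C) * conj(chi_7(C))):
  1*(2)*conj(2) + 1*(-2)*conj(-2) + 2*(-sqrt(2))*conj(-sqrt(2)) + 2*(0)*conj(0) + 2*(sqrt(2))*conj(sqrt(2)) + 4*(0)*conj(0) + 4*(0)*conj(0)
  = (4) + (4) + (4) + (0) + (4) + (0) + (0)
  = 16.
Dividing by |G| = 16 gives 16/16 = 1, matching the row-orthogonality relation <chi_7, chi_7> = [chi_7 = chi_7].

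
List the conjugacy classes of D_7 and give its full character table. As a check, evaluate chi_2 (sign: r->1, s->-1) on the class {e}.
Conjugacy classes: {e} of size 1, {r^1, r^6} of size 2, {r^2, r^5} of size 2, {r^3, r^4} of size 2, {s, sr, ..., sr^6} of size 7.
Character table:
  irrep \ class              {e} (size 1)  {r^1, r^6} (size 2)  {r^2, r^5} (size 2)  {r^3, r^4} (size 2)  {s, sr, ..., sr^6} (size 7)
  chi_1 (triv)               1             1                    1                    1                    1                          
  chi_2 (sign: r->1, s->-1)  1             1                    1                    1                    -1                         
  chi_3 (2d, j=1)            2             2*cos(2*pi/7)        -2*cos(3*pi/7)       -2*cos(pi/7)         0                          
  chi_4 (2d, j=2)            2             -2*cos(3*pi/7)       -2*cos(pi/7)         2*cos(2*pi/7)        0                          
  chi_5 (2d, j=3)            2             -2*cos(pi/7)         2*cos(2*pi/7)        -2*cos(3*pi/7)       0                          

Spot check: chi_2 (sign: r->1, s->-1) on {e} = 1.

D_7 has order 2*7 = 14 with 5 conjugacy classes, hence 5 irreducibles. Sum of squared dims 1 + 1 + 4 + 4 + 4 = 14 = |G|. Linear characters come from the abelianisation; the 2-dimensional irreps have character r^k -> 2*cos(2*pi*j*k/7), reflections -> 0.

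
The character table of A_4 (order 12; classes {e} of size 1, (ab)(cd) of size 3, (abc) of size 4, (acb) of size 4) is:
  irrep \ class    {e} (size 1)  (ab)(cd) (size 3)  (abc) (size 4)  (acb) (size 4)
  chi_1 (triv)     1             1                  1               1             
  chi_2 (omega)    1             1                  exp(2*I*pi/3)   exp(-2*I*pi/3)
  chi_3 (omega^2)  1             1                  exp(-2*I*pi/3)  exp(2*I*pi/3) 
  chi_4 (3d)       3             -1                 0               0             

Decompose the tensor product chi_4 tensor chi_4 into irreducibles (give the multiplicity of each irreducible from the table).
chi_4 tensor chi_4 = chi_1 + chi_2 + chi_3 + 2*chi_4 (all other irreducibles have multiplicity 0).

Reasoning: The character of a tensor product is the pointwise product (chi_4 * chi_4)(C) = chi_4(C) * chi_4(C):
  {e}: (3)*(3), (ab)(cd): (-1)*(-1), (abc): (0)*(0), (acb): (0)*(0)
so (chi_4 * chi_4) takes values
  {e} -> 9, (ab)(cd) -> 1, (abc) -> 0, (acb) -> 0.
Now take the inner product of this character with each irreducible chi from the table, <chi_4*chi_4, chi> = (1/12) sum_C |C| (chi_4*chi_4)(C) conj(chi(C)):
  <chi_4*chi_4, chi_1> = (1/12)[1*(9)*conj(1) + 3*(1)*conj(1) + 4*(0)*conj(1) + 4*(0)*conj(1)]
      = (1/12)[(9) + (3) + (0) + (0)] = 12/12 = 1
  <chi_4*chi_4, chi_2> = (1/12)[1*(9)*conj(1) + 3*(1)*conj(1) + 4*(0)*conj(exp(2*I*pi/3)) + 4*(0)*conj(exp(-2*I*pi/3))]
      = (1/12)[(9) + (3) + (0) + (0)] = 12/12 = 1
  <chi_4*chi_4, chi_3> = (1/12)[1*(9)*conj(1) + 3*(1)*conj(1) + 4*(0)*conj(exp(-2*I*pi/3)) + 4*(0)*conj(exp(2*I*pi/3))]
      = (1/12)[(9) + (3) + (0) + (0)] = 12/12 = 1
  <chi_4*chi_4, chi_4> = (1/12)[1*(9)*conj(3) + 3*(1)*conj(-1) + 4*(0)*conj(0) + 4*(0)*conj(0)]
      = (1/12)[(27) + (-3) + (0) + (0)] = 24/12 = 2
(Exp terms are combined using exp(i*s)*conj(exp(i*t)) = exp(i*(s-t)), and sums of them are collapsed using the identity that for every m > 1 the m distinct m-th roots of unity sum to 0, e.g. 1 + exp(2*I*pi/3) + exp(-2*I*pi/3) = 0.)
Hence the multiplicities are chi_1: 1, chi_2: 1, chi_3: 1, chi_4: 2. Dimension check: dim(chi_4)*dim(chi_4) = 3*3 = 9 and sum (mult * dim) = 1*1 + 1*1 + 1*1 + 2*3 = 9.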